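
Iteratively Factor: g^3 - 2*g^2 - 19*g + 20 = (g + 4)*(g^2 - 6*g + 5) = (g - 1)*(g + 4)*(g - 5)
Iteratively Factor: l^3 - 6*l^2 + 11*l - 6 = (l - 2)*(l^2 - 4*l + 3) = (l - 2)*(l - 1)*(l - 3)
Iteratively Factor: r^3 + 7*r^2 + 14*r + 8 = (r + 2)*(r^2 + 5*r + 4) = (r + 1)*(r + 2)*(r + 4)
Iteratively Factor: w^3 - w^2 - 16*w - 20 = (w + 2)*(w^2 - 3*w - 10) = (w + 2)^2*(w - 5)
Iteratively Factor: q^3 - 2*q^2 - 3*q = (q)*(q^2 - 2*q - 3) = q*(q - 3)*(q + 1)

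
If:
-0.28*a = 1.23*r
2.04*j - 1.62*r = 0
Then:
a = -4.39285714285714*r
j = 0.794117647058823*r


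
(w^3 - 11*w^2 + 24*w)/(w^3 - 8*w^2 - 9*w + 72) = w/(w + 3)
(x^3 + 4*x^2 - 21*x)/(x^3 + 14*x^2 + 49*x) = (x - 3)/(x + 7)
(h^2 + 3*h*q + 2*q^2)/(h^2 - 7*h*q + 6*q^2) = (h^2 + 3*h*q + 2*q^2)/(h^2 - 7*h*q + 6*q^2)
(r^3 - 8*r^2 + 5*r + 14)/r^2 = r - 8 + 5/r + 14/r^2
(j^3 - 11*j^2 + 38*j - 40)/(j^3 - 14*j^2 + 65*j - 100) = (j - 2)/(j - 5)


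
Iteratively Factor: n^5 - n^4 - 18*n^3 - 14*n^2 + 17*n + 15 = (n + 3)*(n^4 - 4*n^3 - 6*n^2 + 4*n + 5) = (n + 1)*(n + 3)*(n^3 - 5*n^2 - n + 5) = (n - 1)*(n + 1)*(n + 3)*(n^2 - 4*n - 5) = (n - 1)*(n + 1)^2*(n + 3)*(n - 5)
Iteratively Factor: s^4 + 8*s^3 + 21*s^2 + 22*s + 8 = (s + 1)*(s^3 + 7*s^2 + 14*s + 8) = (s + 1)*(s + 2)*(s^2 + 5*s + 4) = (s + 1)*(s + 2)*(s + 4)*(s + 1)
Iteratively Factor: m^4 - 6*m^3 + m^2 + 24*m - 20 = (m - 2)*(m^3 - 4*m^2 - 7*m + 10) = (m - 5)*(m - 2)*(m^2 + m - 2) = (m - 5)*(m - 2)*(m - 1)*(m + 2)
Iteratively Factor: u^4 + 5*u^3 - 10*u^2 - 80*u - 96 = (u + 3)*(u^3 + 2*u^2 - 16*u - 32) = (u + 2)*(u + 3)*(u^2 - 16) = (u + 2)*(u + 3)*(u + 4)*(u - 4)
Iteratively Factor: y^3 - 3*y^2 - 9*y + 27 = (y - 3)*(y^2 - 9) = (y - 3)^2*(y + 3)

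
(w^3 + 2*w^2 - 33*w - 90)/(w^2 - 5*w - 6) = (w^2 + 8*w + 15)/(w + 1)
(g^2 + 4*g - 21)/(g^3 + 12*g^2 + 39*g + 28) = (g - 3)/(g^2 + 5*g + 4)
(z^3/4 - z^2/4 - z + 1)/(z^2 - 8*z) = (z^3 - z^2 - 4*z + 4)/(4*z*(z - 8))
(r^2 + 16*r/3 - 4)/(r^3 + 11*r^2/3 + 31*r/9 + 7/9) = 3*(3*r^2 + 16*r - 12)/(9*r^3 + 33*r^2 + 31*r + 7)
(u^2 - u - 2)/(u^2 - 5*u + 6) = (u + 1)/(u - 3)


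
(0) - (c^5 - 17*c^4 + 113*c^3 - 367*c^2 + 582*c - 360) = -c^5 + 17*c^4 - 113*c^3 + 367*c^2 - 582*c + 360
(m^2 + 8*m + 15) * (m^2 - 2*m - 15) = m^4 + 6*m^3 - 16*m^2 - 150*m - 225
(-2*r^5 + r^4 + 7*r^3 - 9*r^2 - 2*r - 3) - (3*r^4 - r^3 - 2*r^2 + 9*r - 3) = -2*r^5 - 2*r^4 + 8*r^3 - 7*r^2 - 11*r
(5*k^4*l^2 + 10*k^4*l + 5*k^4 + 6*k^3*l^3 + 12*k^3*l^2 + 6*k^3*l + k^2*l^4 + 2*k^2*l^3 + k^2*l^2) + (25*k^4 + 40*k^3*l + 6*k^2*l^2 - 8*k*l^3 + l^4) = 5*k^4*l^2 + 10*k^4*l + 30*k^4 + 6*k^3*l^3 + 12*k^3*l^2 + 46*k^3*l + k^2*l^4 + 2*k^2*l^3 + 7*k^2*l^2 - 8*k*l^3 + l^4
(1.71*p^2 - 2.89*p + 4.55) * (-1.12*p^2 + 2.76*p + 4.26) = -1.9152*p^4 + 7.9564*p^3 - 5.7878*p^2 + 0.246599999999997*p + 19.383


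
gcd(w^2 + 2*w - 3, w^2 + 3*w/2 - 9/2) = w + 3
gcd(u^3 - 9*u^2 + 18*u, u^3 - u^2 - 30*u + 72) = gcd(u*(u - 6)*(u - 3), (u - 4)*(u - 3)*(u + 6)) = u - 3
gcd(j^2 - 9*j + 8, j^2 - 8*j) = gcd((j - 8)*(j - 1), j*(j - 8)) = j - 8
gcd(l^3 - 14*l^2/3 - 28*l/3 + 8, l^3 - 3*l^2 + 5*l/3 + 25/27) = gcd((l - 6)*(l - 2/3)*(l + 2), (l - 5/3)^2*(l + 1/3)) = 1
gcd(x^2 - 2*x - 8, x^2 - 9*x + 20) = x - 4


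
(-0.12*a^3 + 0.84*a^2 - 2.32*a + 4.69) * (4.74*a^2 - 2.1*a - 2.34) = -0.5688*a^5 + 4.2336*a^4 - 12.48*a^3 + 25.137*a^2 - 4.4202*a - 10.9746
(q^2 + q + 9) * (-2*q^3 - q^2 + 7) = -2*q^5 - 3*q^4 - 19*q^3 - 2*q^2 + 7*q + 63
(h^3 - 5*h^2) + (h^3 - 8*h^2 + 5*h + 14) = 2*h^3 - 13*h^2 + 5*h + 14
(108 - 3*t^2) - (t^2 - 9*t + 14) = -4*t^2 + 9*t + 94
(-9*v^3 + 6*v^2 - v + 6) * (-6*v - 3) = 54*v^4 - 9*v^3 - 12*v^2 - 33*v - 18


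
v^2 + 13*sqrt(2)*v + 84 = (v + 6*sqrt(2))*(v + 7*sqrt(2))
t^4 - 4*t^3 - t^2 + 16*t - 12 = (t - 3)*(t - 2)*(t - 1)*(t + 2)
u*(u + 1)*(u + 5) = u^3 + 6*u^2 + 5*u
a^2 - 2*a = a*(a - 2)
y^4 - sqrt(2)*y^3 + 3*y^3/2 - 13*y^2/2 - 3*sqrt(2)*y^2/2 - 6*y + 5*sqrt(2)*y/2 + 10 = (y - 1)*(y + 5/2)*(y - 2*sqrt(2))*(y + sqrt(2))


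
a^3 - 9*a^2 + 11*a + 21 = (a - 7)*(a - 3)*(a + 1)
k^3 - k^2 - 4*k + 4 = (k - 2)*(k - 1)*(k + 2)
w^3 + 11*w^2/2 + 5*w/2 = w*(w + 1/2)*(w + 5)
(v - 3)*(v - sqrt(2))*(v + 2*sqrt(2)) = v^3 - 3*v^2 + sqrt(2)*v^2 - 3*sqrt(2)*v - 4*v + 12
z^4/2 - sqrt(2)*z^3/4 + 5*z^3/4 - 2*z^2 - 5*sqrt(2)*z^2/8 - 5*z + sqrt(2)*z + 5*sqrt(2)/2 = (z/2 + 1)*(z - 2)*(z + 5/2)*(z - sqrt(2)/2)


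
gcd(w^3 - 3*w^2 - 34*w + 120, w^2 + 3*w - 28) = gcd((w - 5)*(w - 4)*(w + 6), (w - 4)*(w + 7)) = w - 4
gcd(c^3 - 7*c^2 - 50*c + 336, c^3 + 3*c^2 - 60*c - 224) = c^2 - c - 56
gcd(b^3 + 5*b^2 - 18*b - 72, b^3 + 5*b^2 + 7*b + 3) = b + 3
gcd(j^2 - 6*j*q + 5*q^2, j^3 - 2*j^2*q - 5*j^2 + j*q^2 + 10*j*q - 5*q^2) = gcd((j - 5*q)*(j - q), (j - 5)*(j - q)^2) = -j + q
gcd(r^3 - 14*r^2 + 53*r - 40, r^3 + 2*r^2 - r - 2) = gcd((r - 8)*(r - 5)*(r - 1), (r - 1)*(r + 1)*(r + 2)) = r - 1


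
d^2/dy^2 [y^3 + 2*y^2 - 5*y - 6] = 6*y + 4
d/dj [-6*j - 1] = -6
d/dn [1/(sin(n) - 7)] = -cos(n)/(sin(n) - 7)^2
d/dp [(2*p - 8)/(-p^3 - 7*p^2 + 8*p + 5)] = 2*(2*p^3 - 5*p^2 - 56*p + 37)/(p^6 + 14*p^5 + 33*p^4 - 122*p^3 - 6*p^2 + 80*p + 25)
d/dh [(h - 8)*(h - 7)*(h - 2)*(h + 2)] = 4*h^3 - 45*h^2 + 104*h + 60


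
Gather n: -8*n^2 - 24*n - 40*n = -8*n^2 - 64*n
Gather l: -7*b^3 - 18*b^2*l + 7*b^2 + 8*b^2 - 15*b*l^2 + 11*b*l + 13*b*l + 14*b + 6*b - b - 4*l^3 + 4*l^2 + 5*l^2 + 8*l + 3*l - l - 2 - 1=-7*b^3 + 15*b^2 + 19*b - 4*l^3 + l^2*(9 - 15*b) + l*(-18*b^2 + 24*b + 10) - 3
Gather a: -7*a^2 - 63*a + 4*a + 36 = -7*a^2 - 59*a + 36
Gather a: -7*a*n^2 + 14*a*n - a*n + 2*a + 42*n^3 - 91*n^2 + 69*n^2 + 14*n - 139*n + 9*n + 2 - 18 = a*(-7*n^2 + 13*n + 2) + 42*n^3 - 22*n^2 - 116*n - 16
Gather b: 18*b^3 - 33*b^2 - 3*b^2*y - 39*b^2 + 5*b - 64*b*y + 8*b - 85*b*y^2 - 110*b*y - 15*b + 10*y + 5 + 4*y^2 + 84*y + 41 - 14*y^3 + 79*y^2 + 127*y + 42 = 18*b^3 + b^2*(-3*y - 72) + b*(-85*y^2 - 174*y - 2) - 14*y^3 + 83*y^2 + 221*y + 88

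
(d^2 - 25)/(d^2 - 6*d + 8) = (d^2 - 25)/(d^2 - 6*d + 8)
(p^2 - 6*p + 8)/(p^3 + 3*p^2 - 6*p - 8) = (p - 4)/(p^2 + 5*p + 4)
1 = 1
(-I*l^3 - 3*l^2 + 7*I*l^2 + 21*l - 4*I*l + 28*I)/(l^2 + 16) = (-I*l^2 + l*(1 + 7*I) - 7)/(l + 4*I)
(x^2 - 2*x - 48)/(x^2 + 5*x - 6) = (x - 8)/(x - 1)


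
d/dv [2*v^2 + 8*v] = 4*v + 8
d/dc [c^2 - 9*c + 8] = 2*c - 9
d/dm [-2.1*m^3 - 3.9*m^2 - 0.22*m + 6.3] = -6.3*m^2 - 7.8*m - 0.22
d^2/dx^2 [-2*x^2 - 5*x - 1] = -4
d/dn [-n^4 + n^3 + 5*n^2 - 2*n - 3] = -4*n^3 + 3*n^2 + 10*n - 2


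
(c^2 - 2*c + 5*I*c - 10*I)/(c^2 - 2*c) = (c + 5*I)/c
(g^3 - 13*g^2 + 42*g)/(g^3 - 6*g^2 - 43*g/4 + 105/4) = 4*g*(g - 6)/(4*g^2 + 4*g - 15)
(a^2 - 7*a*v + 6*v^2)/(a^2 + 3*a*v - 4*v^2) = (a - 6*v)/(a + 4*v)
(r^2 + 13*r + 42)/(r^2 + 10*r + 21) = (r + 6)/(r + 3)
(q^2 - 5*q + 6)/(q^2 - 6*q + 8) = (q - 3)/(q - 4)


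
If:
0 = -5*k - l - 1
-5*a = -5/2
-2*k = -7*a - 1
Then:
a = 1/2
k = 9/4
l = -49/4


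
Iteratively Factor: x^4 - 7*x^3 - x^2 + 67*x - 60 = (x - 5)*(x^3 - 2*x^2 - 11*x + 12) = (x - 5)*(x + 3)*(x^2 - 5*x + 4) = (x - 5)*(x - 4)*(x + 3)*(x - 1)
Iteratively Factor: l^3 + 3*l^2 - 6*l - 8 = (l - 2)*(l^2 + 5*l + 4) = (l - 2)*(l + 1)*(l + 4)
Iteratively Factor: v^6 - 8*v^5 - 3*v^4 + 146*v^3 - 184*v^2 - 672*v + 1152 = (v - 4)*(v^5 - 4*v^4 - 19*v^3 + 70*v^2 + 96*v - 288) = (v - 4)*(v + 3)*(v^4 - 7*v^3 + 2*v^2 + 64*v - 96) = (v - 4)^2*(v + 3)*(v^3 - 3*v^2 - 10*v + 24) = (v - 4)^2*(v - 2)*(v + 3)*(v^2 - v - 12) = (v - 4)^3*(v - 2)*(v + 3)*(v + 3)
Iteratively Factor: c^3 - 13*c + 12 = (c - 3)*(c^2 + 3*c - 4) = (c - 3)*(c + 4)*(c - 1)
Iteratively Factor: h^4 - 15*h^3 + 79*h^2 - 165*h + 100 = (h - 1)*(h^3 - 14*h^2 + 65*h - 100) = (h - 4)*(h - 1)*(h^2 - 10*h + 25) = (h - 5)*(h - 4)*(h - 1)*(h - 5)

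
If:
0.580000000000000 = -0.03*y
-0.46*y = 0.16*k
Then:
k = 55.58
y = -19.33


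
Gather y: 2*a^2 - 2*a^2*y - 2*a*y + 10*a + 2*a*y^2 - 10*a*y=2*a^2 + 2*a*y^2 + 10*a + y*(-2*a^2 - 12*a)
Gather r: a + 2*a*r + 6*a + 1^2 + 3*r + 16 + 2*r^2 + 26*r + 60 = 7*a + 2*r^2 + r*(2*a + 29) + 77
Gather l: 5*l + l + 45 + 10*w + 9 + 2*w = 6*l + 12*w + 54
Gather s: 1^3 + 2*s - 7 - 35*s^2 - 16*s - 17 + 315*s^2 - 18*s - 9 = 280*s^2 - 32*s - 32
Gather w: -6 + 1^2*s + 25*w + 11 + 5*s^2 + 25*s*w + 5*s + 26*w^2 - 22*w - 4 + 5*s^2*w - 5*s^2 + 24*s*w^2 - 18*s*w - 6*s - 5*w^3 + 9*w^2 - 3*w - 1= -5*w^3 + w^2*(24*s + 35) + w*(5*s^2 + 7*s)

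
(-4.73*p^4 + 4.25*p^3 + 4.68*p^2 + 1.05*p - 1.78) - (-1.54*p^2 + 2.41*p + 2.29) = -4.73*p^4 + 4.25*p^3 + 6.22*p^2 - 1.36*p - 4.07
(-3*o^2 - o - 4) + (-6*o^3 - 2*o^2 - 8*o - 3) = -6*o^3 - 5*o^2 - 9*o - 7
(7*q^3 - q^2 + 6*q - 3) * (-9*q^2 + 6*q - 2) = -63*q^5 + 51*q^4 - 74*q^3 + 65*q^2 - 30*q + 6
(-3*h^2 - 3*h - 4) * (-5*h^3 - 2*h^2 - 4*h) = 15*h^5 + 21*h^4 + 38*h^3 + 20*h^2 + 16*h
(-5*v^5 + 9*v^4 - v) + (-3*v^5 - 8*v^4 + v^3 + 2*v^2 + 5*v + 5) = -8*v^5 + v^4 + v^3 + 2*v^2 + 4*v + 5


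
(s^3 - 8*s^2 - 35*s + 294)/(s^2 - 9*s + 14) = (s^2 - s - 42)/(s - 2)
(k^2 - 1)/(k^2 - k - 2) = (k - 1)/(k - 2)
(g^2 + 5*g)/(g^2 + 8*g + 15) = g/(g + 3)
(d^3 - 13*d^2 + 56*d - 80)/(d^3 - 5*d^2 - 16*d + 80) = (d - 4)/(d + 4)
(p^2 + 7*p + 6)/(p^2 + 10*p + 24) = (p + 1)/(p + 4)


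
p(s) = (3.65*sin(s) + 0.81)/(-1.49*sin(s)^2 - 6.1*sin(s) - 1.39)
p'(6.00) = -9.35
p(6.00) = -1.06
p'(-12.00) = 0.09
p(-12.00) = -0.54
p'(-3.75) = -0.09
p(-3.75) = -0.54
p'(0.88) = 0.06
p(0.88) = -0.52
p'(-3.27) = -0.05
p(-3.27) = -0.58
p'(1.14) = 0.04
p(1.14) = -0.51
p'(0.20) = 0.08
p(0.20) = -0.58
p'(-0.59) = 0.07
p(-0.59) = -0.79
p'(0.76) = 0.08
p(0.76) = -0.53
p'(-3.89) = -0.08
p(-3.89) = -0.53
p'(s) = (2.98*sin(s)*cos(s) + 6.1*cos(s))*(3.65*sin(s) + 0.81)/(-1.49*sin(s)^2 - 6.1*sin(s) - 1.39)^2 + 3.65*cos(s)/(-1.49*sin(s)^2 - 6.1*sin(s) - 1.39)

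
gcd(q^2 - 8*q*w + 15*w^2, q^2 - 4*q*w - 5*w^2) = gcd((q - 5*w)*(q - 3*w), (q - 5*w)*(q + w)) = q - 5*w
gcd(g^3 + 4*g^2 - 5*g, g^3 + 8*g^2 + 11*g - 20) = g^2 + 4*g - 5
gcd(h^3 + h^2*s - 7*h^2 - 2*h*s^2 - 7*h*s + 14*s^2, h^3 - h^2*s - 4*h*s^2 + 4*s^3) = -h^2 - h*s + 2*s^2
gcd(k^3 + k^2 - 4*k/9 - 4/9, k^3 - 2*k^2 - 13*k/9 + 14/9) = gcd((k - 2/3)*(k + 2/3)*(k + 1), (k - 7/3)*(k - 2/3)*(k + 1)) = k^2 + k/3 - 2/3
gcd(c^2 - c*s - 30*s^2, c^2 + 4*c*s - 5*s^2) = c + 5*s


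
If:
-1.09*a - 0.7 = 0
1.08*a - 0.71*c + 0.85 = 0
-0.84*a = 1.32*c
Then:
No Solution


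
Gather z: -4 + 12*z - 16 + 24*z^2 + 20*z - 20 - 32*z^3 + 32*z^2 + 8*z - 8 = -32*z^3 + 56*z^2 + 40*z - 48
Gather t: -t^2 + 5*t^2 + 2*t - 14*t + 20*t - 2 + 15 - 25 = 4*t^2 + 8*t - 12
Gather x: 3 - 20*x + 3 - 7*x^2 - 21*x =-7*x^2 - 41*x + 6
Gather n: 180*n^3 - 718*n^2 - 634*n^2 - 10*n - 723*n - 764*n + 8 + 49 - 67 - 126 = 180*n^3 - 1352*n^2 - 1497*n - 136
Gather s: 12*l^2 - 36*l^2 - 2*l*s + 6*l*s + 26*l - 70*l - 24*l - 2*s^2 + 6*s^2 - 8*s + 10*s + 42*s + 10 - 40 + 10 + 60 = -24*l^2 - 68*l + 4*s^2 + s*(4*l + 44) + 40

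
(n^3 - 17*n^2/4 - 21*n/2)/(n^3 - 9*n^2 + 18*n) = (n + 7/4)/(n - 3)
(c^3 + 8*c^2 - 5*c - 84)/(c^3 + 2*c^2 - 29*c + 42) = (c + 4)/(c - 2)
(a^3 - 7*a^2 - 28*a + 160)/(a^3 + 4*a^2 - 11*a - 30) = (a^2 - 12*a + 32)/(a^2 - a - 6)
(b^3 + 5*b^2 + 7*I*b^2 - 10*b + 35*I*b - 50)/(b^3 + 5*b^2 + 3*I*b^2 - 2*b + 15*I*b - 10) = (b + 5*I)/(b + I)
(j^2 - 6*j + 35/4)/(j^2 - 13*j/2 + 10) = (j - 7/2)/(j - 4)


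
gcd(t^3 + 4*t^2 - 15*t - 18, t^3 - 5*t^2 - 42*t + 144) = t^2 + 3*t - 18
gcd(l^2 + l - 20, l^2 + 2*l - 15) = l + 5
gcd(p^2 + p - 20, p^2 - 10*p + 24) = p - 4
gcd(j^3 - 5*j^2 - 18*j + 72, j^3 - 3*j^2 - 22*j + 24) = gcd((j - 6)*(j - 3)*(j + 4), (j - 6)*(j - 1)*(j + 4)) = j^2 - 2*j - 24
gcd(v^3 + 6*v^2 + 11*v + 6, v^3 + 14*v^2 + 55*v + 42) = v + 1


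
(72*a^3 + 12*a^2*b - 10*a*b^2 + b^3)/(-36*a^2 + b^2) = (-12*a^2 - 4*a*b + b^2)/(6*a + b)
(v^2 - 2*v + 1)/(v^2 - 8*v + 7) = (v - 1)/(v - 7)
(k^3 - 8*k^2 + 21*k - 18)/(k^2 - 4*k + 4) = (k^2 - 6*k + 9)/(k - 2)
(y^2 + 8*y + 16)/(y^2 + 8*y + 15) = (y^2 + 8*y + 16)/(y^2 + 8*y + 15)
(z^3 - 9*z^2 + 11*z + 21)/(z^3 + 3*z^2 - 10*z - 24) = (z^2 - 6*z - 7)/(z^2 + 6*z + 8)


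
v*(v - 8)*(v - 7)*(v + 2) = v^4 - 13*v^3 + 26*v^2 + 112*v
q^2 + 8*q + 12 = (q + 2)*(q + 6)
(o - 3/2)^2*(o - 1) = o^3 - 4*o^2 + 21*o/4 - 9/4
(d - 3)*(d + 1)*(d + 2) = d^3 - 7*d - 6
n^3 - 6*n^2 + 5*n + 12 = (n - 4)*(n - 3)*(n + 1)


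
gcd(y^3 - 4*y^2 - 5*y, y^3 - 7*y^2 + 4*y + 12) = y + 1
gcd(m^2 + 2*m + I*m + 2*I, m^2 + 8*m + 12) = m + 2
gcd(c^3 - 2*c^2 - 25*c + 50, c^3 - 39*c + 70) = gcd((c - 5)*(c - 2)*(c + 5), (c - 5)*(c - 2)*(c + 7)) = c^2 - 7*c + 10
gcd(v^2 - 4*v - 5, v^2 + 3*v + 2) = v + 1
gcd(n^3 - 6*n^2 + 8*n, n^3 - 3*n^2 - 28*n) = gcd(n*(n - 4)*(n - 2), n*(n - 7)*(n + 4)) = n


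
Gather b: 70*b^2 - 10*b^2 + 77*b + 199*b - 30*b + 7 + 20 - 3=60*b^2 + 246*b + 24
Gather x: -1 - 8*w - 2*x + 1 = -8*w - 2*x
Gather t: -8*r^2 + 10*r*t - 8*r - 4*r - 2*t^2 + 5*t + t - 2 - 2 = -8*r^2 - 12*r - 2*t^2 + t*(10*r + 6) - 4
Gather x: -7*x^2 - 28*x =-7*x^2 - 28*x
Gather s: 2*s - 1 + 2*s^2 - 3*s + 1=2*s^2 - s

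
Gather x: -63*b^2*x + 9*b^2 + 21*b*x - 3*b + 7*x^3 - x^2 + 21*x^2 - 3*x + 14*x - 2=9*b^2 - 3*b + 7*x^3 + 20*x^2 + x*(-63*b^2 + 21*b + 11) - 2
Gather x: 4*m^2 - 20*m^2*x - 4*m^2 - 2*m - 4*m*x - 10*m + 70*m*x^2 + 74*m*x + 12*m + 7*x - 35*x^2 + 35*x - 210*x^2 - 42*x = x^2*(70*m - 245) + x*(-20*m^2 + 70*m)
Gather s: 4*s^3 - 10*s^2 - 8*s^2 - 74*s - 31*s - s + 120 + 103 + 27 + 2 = 4*s^3 - 18*s^2 - 106*s + 252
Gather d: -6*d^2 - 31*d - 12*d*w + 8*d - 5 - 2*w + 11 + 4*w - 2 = -6*d^2 + d*(-12*w - 23) + 2*w + 4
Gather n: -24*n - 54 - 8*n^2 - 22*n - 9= -8*n^2 - 46*n - 63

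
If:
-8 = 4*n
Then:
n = -2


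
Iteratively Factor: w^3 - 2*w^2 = (w - 2)*(w^2) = w*(w - 2)*(w)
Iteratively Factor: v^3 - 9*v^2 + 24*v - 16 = (v - 1)*(v^2 - 8*v + 16) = (v - 4)*(v - 1)*(v - 4)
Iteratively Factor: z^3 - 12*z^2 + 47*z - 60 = (z - 5)*(z^2 - 7*z + 12) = (z - 5)*(z - 3)*(z - 4)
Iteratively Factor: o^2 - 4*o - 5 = (o - 5)*(o + 1)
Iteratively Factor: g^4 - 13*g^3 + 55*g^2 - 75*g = (g - 5)*(g^3 - 8*g^2 + 15*g) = (g - 5)*(g - 3)*(g^2 - 5*g) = (g - 5)^2*(g - 3)*(g)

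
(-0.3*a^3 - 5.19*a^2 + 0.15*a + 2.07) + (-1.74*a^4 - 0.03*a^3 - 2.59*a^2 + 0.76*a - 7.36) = -1.74*a^4 - 0.33*a^3 - 7.78*a^2 + 0.91*a - 5.29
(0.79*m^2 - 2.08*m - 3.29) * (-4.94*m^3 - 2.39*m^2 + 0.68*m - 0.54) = -3.9026*m^5 + 8.3871*m^4 + 21.761*m^3 + 6.0221*m^2 - 1.114*m + 1.7766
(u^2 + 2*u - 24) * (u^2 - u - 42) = u^4 + u^3 - 68*u^2 - 60*u + 1008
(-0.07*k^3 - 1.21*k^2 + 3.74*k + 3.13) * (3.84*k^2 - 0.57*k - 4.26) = -0.2688*k^5 - 4.6065*k^4 + 15.3495*k^3 + 15.042*k^2 - 17.7165*k - 13.3338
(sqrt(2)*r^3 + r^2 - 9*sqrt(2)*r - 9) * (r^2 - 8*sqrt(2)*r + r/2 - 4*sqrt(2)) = sqrt(2)*r^5 - 15*r^4 + sqrt(2)*r^4/2 - 17*sqrt(2)*r^3 - 15*r^3/2 - 17*sqrt(2)*r^2/2 + 135*r^2 + 135*r/2 + 72*sqrt(2)*r + 36*sqrt(2)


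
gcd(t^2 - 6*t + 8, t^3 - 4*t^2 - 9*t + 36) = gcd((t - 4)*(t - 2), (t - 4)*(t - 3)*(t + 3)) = t - 4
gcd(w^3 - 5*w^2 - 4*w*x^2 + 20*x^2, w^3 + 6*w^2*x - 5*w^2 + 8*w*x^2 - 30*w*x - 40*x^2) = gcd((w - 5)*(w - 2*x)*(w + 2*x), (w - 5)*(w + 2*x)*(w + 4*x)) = w^2 + 2*w*x - 5*w - 10*x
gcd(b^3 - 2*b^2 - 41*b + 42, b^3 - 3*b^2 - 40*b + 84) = b^2 - b - 42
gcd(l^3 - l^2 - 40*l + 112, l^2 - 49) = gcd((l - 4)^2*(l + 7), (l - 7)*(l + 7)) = l + 7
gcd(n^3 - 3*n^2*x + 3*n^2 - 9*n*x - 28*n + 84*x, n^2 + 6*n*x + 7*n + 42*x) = n + 7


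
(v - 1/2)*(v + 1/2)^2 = v^3 + v^2/2 - v/4 - 1/8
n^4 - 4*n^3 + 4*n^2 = n^2*(n - 2)^2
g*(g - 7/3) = g^2 - 7*g/3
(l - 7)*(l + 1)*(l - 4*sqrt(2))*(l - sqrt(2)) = l^4 - 5*sqrt(2)*l^3 - 6*l^3 + l^2 + 30*sqrt(2)*l^2 - 48*l + 35*sqrt(2)*l - 56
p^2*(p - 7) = p^3 - 7*p^2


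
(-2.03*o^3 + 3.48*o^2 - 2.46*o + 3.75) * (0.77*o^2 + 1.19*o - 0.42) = -1.5631*o^5 + 0.2639*o^4 + 3.0996*o^3 - 1.5015*o^2 + 5.4957*o - 1.575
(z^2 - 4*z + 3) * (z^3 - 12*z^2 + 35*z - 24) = z^5 - 16*z^4 + 86*z^3 - 200*z^2 + 201*z - 72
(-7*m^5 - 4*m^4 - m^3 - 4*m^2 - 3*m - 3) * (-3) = 21*m^5 + 12*m^4 + 3*m^3 + 12*m^2 + 9*m + 9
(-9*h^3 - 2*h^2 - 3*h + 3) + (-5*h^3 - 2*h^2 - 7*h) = -14*h^3 - 4*h^2 - 10*h + 3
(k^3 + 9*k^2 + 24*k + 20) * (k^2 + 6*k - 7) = k^5 + 15*k^4 + 71*k^3 + 101*k^2 - 48*k - 140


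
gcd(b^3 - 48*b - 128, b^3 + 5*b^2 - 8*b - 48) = b^2 + 8*b + 16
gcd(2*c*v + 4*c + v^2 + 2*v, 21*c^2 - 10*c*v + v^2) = 1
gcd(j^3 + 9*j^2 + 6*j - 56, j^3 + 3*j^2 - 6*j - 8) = j^2 + 2*j - 8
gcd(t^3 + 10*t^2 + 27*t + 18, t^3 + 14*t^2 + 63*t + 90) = t^2 + 9*t + 18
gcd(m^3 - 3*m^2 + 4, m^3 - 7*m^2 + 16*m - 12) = m^2 - 4*m + 4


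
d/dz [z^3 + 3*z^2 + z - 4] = 3*z^2 + 6*z + 1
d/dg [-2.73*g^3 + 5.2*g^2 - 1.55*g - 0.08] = -8.19*g^2 + 10.4*g - 1.55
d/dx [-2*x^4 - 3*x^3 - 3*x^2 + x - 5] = -8*x^3 - 9*x^2 - 6*x + 1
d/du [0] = 0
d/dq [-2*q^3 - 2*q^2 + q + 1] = -6*q^2 - 4*q + 1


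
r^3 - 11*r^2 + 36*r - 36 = (r - 6)*(r - 3)*(r - 2)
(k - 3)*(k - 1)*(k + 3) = k^3 - k^2 - 9*k + 9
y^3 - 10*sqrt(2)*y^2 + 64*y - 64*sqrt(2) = (y - 4*sqrt(2))^2*(y - 2*sqrt(2))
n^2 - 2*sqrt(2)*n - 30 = (n - 5*sqrt(2))*(n + 3*sqrt(2))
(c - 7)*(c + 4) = c^2 - 3*c - 28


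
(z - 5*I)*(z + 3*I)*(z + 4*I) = z^3 + 2*I*z^2 + 23*z + 60*I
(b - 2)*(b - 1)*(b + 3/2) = b^3 - 3*b^2/2 - 5*b/2 + 3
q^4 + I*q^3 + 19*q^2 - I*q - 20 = (q - 4*I)*(q + 5*I)*(-I*q - I)*(I*q - I)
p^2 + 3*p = p*(p + 3)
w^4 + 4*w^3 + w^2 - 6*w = w*(w - 1)*(w + 2)*(w + 3)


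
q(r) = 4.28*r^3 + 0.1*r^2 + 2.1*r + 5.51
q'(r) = 12.84*r^2 + 0.2*r + 2.1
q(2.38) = 68.77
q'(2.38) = 75.31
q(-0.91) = 0.46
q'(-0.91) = 12.55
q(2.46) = 75.00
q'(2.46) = 80.29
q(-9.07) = -3198.80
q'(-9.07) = 1056.57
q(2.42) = 71.84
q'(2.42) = 77.78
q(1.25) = 16.65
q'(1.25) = 22.41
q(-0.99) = -0.62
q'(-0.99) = 14.49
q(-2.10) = -38.10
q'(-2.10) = 58.30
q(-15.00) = -14448.49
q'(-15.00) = 2888.10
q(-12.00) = -7401.13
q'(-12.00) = 1848.66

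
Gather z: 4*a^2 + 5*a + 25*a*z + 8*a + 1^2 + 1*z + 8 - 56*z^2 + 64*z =4*a^2 + 13*a - 56*z^2 + z*(25*a + 65) + 9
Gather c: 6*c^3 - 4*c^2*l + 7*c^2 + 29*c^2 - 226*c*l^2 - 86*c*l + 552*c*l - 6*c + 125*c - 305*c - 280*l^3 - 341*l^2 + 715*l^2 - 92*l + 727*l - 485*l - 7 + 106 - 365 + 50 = 6*c^3 + c^2*(36 - 4*l) + c*(-226*l^2 + 466*l - 186) - 280*l^3 + 374*l^2 + 150*l - 216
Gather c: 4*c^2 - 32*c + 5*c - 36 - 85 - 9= 4*c^2 - 27*c - 130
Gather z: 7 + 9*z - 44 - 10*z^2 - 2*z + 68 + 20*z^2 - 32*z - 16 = 10*z^2 - 25*z + 15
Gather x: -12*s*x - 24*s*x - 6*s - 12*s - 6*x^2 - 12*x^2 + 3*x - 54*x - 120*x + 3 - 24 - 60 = -18*s - 18*x^2 + x*(-36*s - 171) - 81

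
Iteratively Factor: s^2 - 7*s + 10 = (s - 2)*(s - 5)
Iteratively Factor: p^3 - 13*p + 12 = (p + 4)*(p^2 - 4*p + 3) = (p - 3)*(p + 4)*(p - 1)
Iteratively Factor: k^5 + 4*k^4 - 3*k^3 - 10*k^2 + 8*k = (k + 2)*(k^4 + 2*k^3 - 7*k^2 + 4*k) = k*(k + 2)*(k^3 + 2*k^2 - 7*k + 4) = k*(k - 1)*(k + 2)*(k^2 + 3*k - 4) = k*(k - 1)^2*(k + 2)*(k + 4)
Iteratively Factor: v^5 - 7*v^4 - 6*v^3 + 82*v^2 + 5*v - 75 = (v + 3)*(v^4 - 10*v^3 + 24*v^2 + 10*v - 25) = (v - 5)*(v + 3)*(v^3 - 5*v^2 - v + 5) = (v - 5)*(v - 1)*(v + 3)*(v^2 - 4*v - 5) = (v - 5)*(v - 1)*(v + 1)*(v + 3)*(v - 5)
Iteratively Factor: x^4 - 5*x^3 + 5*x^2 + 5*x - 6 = (x - 3)*(x^3 - 2*x^2 - x + 2) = (x - 3)*(x + 1)*(x^2 - 3*x + 2) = (x - 3)*(x - 1)*(x + 1)*(x - 2)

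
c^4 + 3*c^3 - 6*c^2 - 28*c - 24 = (c - 3)*(c + 2)^3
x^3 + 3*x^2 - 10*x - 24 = (x - 3)*(x + 2)*(x + 4)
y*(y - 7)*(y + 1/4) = y^3 - 27*y^2/4 - 7*y/4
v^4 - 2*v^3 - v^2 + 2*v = v*(v - 2)*(v - 1)*(v + 1)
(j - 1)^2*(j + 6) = j^3 + 4*j^2 - 11*j + 6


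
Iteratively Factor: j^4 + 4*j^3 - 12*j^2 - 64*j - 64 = (j + 4)*(j^3 - 12*j - 16) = (j + 2)*(j + 4)*(j^2 - 2*j - 8) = (j - 4)*(j + 2)*(j + 4)*(j + 2)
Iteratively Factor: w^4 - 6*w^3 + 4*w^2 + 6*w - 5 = (w - 5)*(w^3 - w^2 - w + 1) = (w - 5)*(w + 1)*(w^2 - 2*w + 1) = (w - 5)*(w - 1)*(w + 1)*(w - 1)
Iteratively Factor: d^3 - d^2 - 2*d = (d)*(d^2 - d - 2) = d*(d - 2)*(d + 1)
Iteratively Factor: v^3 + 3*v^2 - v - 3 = (v + 3)*(v^2 - 1) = (v - 1)*(v + 3)*(v + 1)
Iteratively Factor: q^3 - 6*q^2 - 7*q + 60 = (q + 3)*(q^2 - 9*q + 20) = (q - 5)*(q + 3)*(q - 4)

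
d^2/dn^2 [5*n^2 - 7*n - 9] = 10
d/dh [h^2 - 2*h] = 2*h - 2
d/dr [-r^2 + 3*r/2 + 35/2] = 3/2 - 2*r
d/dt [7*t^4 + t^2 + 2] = 28*t^3 + 2*t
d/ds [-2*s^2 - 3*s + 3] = -4*s - 3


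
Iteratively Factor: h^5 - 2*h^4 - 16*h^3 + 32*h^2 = (h - 4)*(h^4 + 2*h^3 - 8*h^2) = h*(h - 4)*(h^3 + 2*h^2 - 8*h) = h*(h - 4)*(h - 2)*(h^2 + 4*h) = h^2*(h - 4)*(h - 2)*(h + 4)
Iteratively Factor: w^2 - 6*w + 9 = (w - 3)*(w - 3)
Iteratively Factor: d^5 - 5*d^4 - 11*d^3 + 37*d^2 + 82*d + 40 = (d + 2)*(d^4 - 7*d^3 + 3*d^2 + 31*d + 20) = (d - 4)*(d + 2)*(d^3 - 3*d^2 - 9*d - 5) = (d - 4)*(d + 1)*(d + 2)*(d^2 - 4*d - 5) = (d - 4)*(d + 1)^2*(d + 2)*(d - 5)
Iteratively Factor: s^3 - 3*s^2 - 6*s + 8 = (s - 1)*(s^2 - 2*s - 8) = (s - 4)*(s - 1)*(s + 2)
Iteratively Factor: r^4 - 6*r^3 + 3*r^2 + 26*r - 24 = (r - 4)*(r^3 - 2*r^2 - 5*r + 6) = (r - 4)*(r - 3)*(r^2 + r - 2) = (r - 4)*(r - 3)*(r + 2)*(r - 1)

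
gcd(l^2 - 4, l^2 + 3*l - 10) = l - 2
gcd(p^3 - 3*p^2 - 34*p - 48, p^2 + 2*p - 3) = p + 3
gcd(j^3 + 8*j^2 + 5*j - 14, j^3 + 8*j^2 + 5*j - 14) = j^3 + 8*j^2 + 5*j - 14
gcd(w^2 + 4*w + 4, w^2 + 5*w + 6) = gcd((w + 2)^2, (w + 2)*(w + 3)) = w + 2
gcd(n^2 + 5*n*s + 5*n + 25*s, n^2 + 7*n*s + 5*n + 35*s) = n + 5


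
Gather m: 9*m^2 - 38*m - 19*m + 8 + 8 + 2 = 9*m^2 - 57*m + 18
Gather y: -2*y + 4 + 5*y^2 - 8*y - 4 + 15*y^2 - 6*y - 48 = 20*y^2 - 16*y - 48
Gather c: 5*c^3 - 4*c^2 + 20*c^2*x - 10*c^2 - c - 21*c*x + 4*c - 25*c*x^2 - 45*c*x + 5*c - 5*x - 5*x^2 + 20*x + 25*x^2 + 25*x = 5*c^3 + c^2*(20*x - 14) + c*(-25*x^2 - 66*x + 8) + 20*x^2 + 40*x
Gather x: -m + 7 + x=-m + x + 7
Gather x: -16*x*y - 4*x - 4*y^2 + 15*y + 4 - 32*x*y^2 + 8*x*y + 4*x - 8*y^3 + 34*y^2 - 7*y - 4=x*(-32*y^2 - 8*y) - 8*y^3 + 30*y^2 + 8*y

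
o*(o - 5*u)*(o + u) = o^3 - 4*o^2*u - 5*o*u^2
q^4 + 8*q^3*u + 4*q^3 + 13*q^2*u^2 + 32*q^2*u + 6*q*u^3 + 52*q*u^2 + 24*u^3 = (q + 4)*(q + u)^2*(q + 6*u)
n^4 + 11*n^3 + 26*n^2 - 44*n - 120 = (n - 2)*(n + 2)*(n + 5)*(n + 6)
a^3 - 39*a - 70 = (a - 7)*(a + 2)*(a + 5)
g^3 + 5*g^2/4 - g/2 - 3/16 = (g - 1/2)*(g + 1/4)*(g + 3/2)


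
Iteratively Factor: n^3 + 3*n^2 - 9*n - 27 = (n - 3)*(n^2 + 6*n + 9) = (n - 3)*(n + 3)*(n + 3)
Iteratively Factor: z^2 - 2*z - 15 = (z + 3)*(z - 5)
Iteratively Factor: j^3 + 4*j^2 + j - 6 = (j + 2)*(j^2 + 2*j - 3) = (j + 2)*(j + 3)*(j - 1)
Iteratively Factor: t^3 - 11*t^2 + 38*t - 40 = (t - 5)*(t^2 - 6*t + 8) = (t - 5)*(t - 4)*(t - 2)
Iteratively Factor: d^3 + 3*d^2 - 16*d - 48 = (d - 4)*(d^2 + 7*d + 12) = (d - 4)*(d + 4)*(d + 3)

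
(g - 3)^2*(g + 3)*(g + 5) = g^4 + 2*g^3 - 24*g^2 - 18*g + 135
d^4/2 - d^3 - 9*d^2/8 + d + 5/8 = (d/2 + 1/2)*(d - 5/2)*(d - 1)*(d + 1/2)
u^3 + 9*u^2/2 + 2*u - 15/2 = (u - 1)*(u + 5/2)*(u + 3)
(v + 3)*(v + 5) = v^2 + 8*v + 15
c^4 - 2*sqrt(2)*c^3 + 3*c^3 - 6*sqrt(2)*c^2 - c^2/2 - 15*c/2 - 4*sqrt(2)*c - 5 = (c + 1)*(c + 2)*(c - 5*sqrt(2)/2)*(c + sqrt(2)/2)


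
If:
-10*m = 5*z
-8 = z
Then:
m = 4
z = -8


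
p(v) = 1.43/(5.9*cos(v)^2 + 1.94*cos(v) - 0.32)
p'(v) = 1.43*(11.8*sin(v)*cos(v) + 1.94*sin(v))/(5.9*cos(v)^2 + 1.94*cos(v) - 0.32)^2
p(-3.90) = 1.04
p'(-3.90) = -3.42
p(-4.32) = -7.18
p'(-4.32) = -85.73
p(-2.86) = 0.44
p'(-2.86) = 0.35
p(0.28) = 0.20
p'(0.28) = 0.11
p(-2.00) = -13.55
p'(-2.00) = 346.55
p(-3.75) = 0.69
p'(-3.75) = -1.49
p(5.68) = 0.27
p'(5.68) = -0.34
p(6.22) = 0.19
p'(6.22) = -0.02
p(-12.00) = 0.26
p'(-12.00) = 0.30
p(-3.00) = 0.40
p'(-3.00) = 0.16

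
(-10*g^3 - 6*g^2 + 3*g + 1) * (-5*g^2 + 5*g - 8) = 50*g^5 - 20*g^4 + 35*g^3 + 58*g^2 - 19*g - 8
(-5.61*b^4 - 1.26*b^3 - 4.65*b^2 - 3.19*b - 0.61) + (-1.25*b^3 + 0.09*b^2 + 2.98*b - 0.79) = -5.61*b^4 - 2.51*b^3 - 4.56*b^2 - 0.21*b - 1.4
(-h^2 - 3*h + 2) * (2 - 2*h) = 2*h^3 + 4*h^2 - 10*h + 4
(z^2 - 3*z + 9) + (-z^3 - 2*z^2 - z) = -z^3 - z^2 - 4*z + 9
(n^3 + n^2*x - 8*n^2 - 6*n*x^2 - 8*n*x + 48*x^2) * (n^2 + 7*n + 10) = n^5 + n^4*x - n^4 - 6*n^3*x^2 - n^3*x - 46*n^3 + 6*n^2*x^2 - 46*n^2*x - 80*n^2 + 276*n*x^2 - 80*n*x + 480*x^2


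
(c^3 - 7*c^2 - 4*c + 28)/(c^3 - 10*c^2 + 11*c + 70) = (c - 2)/(c - 5)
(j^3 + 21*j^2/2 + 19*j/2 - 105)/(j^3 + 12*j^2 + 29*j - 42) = (j - 5/2)/(j - 1)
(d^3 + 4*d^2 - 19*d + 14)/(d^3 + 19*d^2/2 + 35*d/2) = 2*(d^2 - 3*d + 2)/(d*(2*d + 5))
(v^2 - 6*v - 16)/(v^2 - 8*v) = (v + 2)/v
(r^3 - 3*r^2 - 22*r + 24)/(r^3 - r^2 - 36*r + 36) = (r + 4)/(r + 6)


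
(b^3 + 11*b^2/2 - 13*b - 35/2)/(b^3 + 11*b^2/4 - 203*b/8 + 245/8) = 4*(b + 1)/(4*b - 7)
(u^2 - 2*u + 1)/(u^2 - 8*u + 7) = (u - 1)/(u - 7)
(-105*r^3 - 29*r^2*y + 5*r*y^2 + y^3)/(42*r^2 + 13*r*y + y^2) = (-15*r^2 - 2*r*y + y^2)/(6*r + y)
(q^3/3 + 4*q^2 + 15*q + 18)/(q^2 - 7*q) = (q^3 + 12*q^2 + 45*q + 54)/(3*q*(q - 7))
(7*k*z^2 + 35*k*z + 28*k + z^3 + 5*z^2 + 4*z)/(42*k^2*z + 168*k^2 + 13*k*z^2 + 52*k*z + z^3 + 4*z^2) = (z + 1)/(6*k + z)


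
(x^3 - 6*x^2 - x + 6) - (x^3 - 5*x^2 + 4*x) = -x^2 - 5*x + 6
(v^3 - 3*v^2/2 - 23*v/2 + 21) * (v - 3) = v^4 - 9*v^3/2 - 7*v^2 + 111*v/2 - 63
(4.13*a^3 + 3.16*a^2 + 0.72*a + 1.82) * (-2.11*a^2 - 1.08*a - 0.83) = -8.7143*a^5 - 11.128*a^4 - 8.3599*a^3 - 7.2406*a^2 - 2.5632*a - 1.5106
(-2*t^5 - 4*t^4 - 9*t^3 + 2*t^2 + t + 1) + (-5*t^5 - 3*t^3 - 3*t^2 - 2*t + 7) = -7*t^5 - 4*t^4 - 12*t^3 - t^2 - t + 8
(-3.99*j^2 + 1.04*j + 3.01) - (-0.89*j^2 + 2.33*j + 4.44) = -3.1*j^2 - 1.29*j - 1.43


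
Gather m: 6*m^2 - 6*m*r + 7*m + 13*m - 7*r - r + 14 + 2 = 6*m^2 + m*(20 - 6*r) - 8*r + 16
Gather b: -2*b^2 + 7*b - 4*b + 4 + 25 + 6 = -2*b^2 + 3*b + 35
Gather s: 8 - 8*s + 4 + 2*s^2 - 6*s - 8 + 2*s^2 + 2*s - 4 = 4*s^2 - 12*s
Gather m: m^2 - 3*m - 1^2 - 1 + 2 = m^2 - 3*m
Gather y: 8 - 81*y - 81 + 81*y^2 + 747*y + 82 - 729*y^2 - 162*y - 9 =-648*y^2 + 504*y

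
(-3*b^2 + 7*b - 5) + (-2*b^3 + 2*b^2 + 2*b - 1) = -2*b^3 - b^2 + 9*b - 6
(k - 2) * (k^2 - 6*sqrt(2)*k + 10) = k^3 - 6*sqrt(2)*k^2 - 2*k^2 + 10*k + 12*sqrt(2)*k - 20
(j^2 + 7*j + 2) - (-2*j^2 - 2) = 3*j^2 + 7*j + 4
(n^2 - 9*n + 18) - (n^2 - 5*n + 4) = 14 - 4*n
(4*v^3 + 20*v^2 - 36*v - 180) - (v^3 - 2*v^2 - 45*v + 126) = 3*v^3 + 22*v^2 + 9*v - 306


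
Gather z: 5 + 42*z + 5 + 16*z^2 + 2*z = 16*z^2 + 44*z + 10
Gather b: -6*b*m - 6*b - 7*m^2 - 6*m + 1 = b*(-6*m - 6) - 7*m^2 - 6*m + 1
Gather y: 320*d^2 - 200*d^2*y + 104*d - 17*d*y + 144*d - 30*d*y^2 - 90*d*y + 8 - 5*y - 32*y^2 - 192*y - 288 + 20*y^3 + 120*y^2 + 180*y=320*d^2 + 248*d + 20*y^3 + y^2*(88 - 30*d) + y*(-200*d^2 - 107*d - 17) - 280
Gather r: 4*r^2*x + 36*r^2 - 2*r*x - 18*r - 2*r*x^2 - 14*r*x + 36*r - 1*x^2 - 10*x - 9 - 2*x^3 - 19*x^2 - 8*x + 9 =r^2*(4*x + 36) + r*(-2*x^2 - 16*x + 18) - 2*x^3 - 20*x^2 - 18*x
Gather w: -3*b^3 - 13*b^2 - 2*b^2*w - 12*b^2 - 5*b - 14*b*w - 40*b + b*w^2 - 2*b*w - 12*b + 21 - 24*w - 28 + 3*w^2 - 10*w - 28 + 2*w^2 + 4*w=-3*b^3 - 25*b^2 - 57*b + w^2*(b + 5) + w*(-2*b^2 - 16*b - 30) - 35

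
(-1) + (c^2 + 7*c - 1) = c^2 + 7*c - 2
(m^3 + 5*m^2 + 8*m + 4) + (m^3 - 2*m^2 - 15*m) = 2*m^3 + 3*m^2 - 7*m + 4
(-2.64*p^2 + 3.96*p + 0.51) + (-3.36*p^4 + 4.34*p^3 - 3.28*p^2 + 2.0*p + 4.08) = -3.36*p^4 + 4.34*p^3 - 5.92*p^2 + 5.96*p + 4.59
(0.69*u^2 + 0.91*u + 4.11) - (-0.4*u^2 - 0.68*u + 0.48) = 1.09*u^2 + 1.59*u + 3.63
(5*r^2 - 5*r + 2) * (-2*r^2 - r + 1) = -10*r^4 + 5*r^3 + 6*r^2 - 7*r + 2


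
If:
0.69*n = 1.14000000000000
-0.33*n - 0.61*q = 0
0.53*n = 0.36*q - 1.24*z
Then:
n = 1.65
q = -0.89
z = -0.97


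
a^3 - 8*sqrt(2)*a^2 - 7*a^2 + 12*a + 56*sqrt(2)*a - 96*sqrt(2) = (a - 4)*(a - 3)*(a - 8*sqrt(2))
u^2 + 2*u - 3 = (u - 1)*(u + 3)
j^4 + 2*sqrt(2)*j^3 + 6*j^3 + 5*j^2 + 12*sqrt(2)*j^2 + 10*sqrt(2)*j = j*(j + 1)*(j + 5)*(j + 2*sqrt(2))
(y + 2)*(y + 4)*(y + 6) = y^3 + 12*y^2 + 44*y + 48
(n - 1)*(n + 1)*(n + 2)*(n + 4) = n^4 + 6*n^3 + 7*n^2 - 6*n - 8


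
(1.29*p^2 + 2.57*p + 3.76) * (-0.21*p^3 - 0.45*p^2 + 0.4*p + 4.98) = -0.2709*p^5 - 1.1202*p^4 - 1.4301*p^3 + 5.7602*p^2 + 14.3026*p + 18.7248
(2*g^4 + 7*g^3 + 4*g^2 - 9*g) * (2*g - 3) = 4*g^5 + 8*g^4 - 13*g^3 - 30*g^2 + 27*g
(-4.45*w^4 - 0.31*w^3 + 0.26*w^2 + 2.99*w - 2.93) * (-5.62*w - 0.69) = 25.009*w^5 + 4.8127*w^4 - 1.2473*w^3 - 16.9832*w^2 + 14.4035*w + 2.0217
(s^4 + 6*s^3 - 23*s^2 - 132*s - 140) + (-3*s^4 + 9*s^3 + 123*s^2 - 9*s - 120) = -2*s^4 + 15*s^3 + 100*s^2 - 141*s - 260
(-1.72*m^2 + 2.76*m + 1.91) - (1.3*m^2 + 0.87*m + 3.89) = -3.02*m^2 + 1.89*m - 1.98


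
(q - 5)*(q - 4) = q^2 - 9*q + 20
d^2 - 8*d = d*(d - 8)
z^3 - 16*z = z*(z - 4)*(z + 4)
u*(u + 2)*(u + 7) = u^3 + 9*u^2 + 14*u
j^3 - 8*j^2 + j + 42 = (j - 7)*(j - 3)*(j + 2)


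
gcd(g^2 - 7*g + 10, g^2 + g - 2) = 1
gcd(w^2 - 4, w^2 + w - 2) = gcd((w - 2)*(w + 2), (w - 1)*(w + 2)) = w + 2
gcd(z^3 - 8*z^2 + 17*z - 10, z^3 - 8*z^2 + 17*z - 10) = z^3 - 8*z^2 + 17*z - 10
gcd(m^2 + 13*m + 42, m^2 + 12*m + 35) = m + 7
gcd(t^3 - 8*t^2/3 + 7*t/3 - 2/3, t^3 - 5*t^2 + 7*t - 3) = t^2 - 2*t + 1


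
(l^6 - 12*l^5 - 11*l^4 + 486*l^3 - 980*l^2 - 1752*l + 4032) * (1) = l^6 - 12*l^5 - 11*l^4 + 486*l^3 - 980*l^2 - 1752*l + 4032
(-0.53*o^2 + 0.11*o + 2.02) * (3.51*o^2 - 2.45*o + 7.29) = -1.8603*o^4 + 1.6846*o^3 + 2.957*o^2 - 4.1471*o + 14.7258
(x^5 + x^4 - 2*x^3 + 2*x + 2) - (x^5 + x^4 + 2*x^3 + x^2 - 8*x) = -4*x^3 - x^2 + 10*x + 2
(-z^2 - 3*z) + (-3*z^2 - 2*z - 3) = -4*z^2 - 5*z - 3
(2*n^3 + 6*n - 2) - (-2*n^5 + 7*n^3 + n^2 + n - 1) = 2*n^5 - 5*n^3 - n^2 + 5*n - 1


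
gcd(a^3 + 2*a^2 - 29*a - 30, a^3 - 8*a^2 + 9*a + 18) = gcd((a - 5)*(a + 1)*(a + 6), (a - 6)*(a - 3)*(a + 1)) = a + 1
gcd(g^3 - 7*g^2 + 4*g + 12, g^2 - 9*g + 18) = g - 6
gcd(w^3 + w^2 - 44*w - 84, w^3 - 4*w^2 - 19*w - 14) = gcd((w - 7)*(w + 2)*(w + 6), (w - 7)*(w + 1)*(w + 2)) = w^2 - 5*w - 14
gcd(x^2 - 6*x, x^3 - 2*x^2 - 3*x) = x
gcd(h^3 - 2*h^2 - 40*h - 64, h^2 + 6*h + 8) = h^2 + 6*h + 8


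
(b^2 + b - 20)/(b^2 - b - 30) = (b - 4)/(b - 6)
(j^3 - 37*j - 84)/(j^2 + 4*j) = j - 4 - 21/j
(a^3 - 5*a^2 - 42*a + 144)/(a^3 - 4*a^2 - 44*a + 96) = (a - 3)/(a - 2)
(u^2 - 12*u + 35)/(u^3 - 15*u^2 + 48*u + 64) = (u^2 - 12*u + 35)/(u^3 - 15*u^2 + 48*u + 64)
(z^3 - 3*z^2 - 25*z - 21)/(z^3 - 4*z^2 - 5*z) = (z^2 - 4*z - 21)/(z*(z - 5))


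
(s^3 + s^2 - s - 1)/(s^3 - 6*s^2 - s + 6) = (s + 1)/(s - 6)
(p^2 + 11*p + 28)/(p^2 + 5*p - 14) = (p + 4)/(p - 2)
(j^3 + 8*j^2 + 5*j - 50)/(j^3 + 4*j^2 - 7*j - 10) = (j + 5)/(j + 1)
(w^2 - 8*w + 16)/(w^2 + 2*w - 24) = (w - 4)/(w + 6)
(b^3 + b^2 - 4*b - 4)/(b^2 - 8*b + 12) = (b^2 + 3*b + 2)/(b - 6)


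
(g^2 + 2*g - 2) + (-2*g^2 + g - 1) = -g^2 + 3*g - 3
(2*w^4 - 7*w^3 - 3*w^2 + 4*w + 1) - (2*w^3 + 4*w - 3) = 2*w^4 - 9*w^3 - 3*w^2 + 4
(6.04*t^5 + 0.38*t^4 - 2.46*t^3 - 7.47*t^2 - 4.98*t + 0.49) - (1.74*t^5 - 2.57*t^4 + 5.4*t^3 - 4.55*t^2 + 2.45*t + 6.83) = 4.3*t^5 + 2.95*t^4 - 7.86*t^3 - 2.92*t^2 - 7.43*t - 6.34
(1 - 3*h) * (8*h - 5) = -24*h^2 + 23*h - 5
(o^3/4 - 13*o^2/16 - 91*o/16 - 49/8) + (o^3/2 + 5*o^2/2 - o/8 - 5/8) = 3*o^3/4 + 27*o^2/16 - 93*o/16 - 27/4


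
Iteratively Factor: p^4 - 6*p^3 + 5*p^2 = (p)*(p^3 - 6*p^2 + 5*p) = p*(p - 5)*(p^2 - p) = p*(p - 5)*(p - 1)*(p)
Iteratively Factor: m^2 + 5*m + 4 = (m + 1)*(m + 4)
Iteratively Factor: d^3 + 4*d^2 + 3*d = (d)*(d^2 + 4*d + 3) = d*(d + 3)*(d + 1)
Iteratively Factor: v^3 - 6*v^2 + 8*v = (v - 4)*(v^2 - 2*v) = (v - 4)*(v - 2)*(v)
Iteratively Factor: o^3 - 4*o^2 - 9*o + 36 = (o + 3)*(o^2 - 7*o + 12) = (o - 4)*(o + 3)*(o - 3)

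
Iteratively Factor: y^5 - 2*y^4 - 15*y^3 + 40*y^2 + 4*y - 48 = (y - 2)*(y^4 - 15*y^2 + 10*y + 24) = (y - 3)*(y - 2)*(y^3 + 3*y^2 - 6*y - 8) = (y - 3)*(y - 2)*(y + 1)*(y^2 + 2*y - 8) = (y - 3)*(y - 2)^2*(y + 1)*(y + 4)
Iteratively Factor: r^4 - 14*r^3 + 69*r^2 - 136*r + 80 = (r - 1)*(r^3 - 13*r^2 + 56*r - 80) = (r - 4)*(r - 1)*(r^2 - 9*r + 20) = (r - 5)*(r - 4)*(r - 1)*(r - 4)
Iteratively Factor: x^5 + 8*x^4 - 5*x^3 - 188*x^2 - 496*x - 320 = (x + 4)*(x^4 + 4*x^3 - 21*x^2 - 104*x - 80) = (x + 4)^2*(x^3 - 21*x - 20) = (x + 4)^3*(x^2 - 4*x - 5) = (x - 5)*(x + 4)^3*(x + 1)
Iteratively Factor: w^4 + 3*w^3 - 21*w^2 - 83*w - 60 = (w + 1)*(w^3 + 2*w^2 - 23*w - 60) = (w + 1)*(w + 3)*(w^2 - w - 20) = (w + 1)*(w + 3)*(w + 4)*(w - 5)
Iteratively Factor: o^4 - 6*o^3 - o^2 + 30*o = (o + 2)*(o^3 - 8*o^2 + 15*o) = o*(o + 2)*(o^2 - 8*o + 15) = o*(o - 3)*(o + 2)*(o - 5)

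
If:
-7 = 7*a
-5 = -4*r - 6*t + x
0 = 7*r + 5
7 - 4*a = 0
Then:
No Solution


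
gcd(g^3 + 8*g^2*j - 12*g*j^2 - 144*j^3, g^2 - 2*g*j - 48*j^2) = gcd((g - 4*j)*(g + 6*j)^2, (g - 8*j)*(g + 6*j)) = g + 6*j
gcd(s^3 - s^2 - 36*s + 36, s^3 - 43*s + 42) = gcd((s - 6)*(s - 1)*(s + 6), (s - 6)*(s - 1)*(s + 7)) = s^2 - 7*s + 6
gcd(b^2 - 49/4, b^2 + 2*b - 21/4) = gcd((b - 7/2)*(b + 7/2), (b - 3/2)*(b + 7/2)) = b + 7/2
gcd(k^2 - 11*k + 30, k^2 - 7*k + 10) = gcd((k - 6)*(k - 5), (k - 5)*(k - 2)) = k - 5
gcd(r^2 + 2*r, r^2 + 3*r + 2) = r + 2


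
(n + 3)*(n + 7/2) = n^2 + 13*n/2 + 21/2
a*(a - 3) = a^2 - 3*a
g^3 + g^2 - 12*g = g*(g - 3)*(g + 4)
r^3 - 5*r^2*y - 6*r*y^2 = r*(r - 6*y)*(r + y)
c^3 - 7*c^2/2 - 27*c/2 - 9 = (c - 6)*(c + 1)*(c + 3/2)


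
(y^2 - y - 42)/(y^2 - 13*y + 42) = (y + 6)/(y - 6)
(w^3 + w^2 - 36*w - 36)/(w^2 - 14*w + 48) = (w^2 + 7*w + 6)/(w - 8)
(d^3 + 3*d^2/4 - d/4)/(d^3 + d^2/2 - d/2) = (4*d - 1)/(2*(2*d - 1))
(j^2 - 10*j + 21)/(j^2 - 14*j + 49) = (j - 3)/(j - 7)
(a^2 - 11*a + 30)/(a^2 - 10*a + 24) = (a - 5)/(a - 4)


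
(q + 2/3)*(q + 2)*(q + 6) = q^3 + 26*q^2/3 + 52*q/3 + 8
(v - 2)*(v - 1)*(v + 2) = v^3 - v^2 - 4*v + 4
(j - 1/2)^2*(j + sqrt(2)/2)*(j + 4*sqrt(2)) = j^4 - j^3 + 9*sqrt(2)*j^3/2 - 9*sqrt(2)*j^2/2 + 17*j^2/4 - 4*j + 9*sqrt(2)*j/8 + 1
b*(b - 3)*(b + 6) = b^3 + 3*b^2 - 18*b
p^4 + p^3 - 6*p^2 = p^2*(p - 2)*(p + 3)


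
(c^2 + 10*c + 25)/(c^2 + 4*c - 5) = (c + 5)/(c - 1)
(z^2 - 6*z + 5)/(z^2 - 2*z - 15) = (z - 1)/(z + 3)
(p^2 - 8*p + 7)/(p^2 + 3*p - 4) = (p - 7)/(p + 4)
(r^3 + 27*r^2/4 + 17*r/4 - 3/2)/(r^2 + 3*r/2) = (4*r^3 + 27*r^2 + 17*r - 6)/(2*r*(2*r + 3))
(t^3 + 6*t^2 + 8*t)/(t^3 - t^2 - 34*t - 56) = t/(t - 7)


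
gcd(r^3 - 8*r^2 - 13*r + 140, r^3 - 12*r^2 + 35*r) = r^2 - 12*r + 35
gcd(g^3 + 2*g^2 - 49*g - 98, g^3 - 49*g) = g^2 - 49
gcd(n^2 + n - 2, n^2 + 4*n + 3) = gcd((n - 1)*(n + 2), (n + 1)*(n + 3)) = 1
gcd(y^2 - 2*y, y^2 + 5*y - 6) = 1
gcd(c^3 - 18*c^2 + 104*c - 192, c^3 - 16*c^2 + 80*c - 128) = c^2 - 12*c + 32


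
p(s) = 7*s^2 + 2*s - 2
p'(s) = 14*s + 2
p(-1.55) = 11.72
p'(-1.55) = -19.70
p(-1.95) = 20.72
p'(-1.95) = -25.30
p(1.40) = 14.52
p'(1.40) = 21.60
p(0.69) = 2.71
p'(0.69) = 11.66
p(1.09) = 8.50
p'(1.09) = 17.26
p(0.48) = 0.57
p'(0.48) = 8.72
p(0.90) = 5.47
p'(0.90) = 14.60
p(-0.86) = 1.46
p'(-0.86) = -10.04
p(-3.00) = 55.00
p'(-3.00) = -40.00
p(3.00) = 67.00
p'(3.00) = 44.00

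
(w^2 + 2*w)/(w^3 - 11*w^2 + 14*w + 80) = w/(w^2 - 13*w + 40)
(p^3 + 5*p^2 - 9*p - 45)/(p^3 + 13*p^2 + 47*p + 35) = (p^2 - 9)/(p^2 + 8*p + 7)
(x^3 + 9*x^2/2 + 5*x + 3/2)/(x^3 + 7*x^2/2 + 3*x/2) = (x + 1)/x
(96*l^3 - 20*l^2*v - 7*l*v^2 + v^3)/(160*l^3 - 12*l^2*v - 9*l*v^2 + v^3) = (-3*l + v)/(-5*l + v)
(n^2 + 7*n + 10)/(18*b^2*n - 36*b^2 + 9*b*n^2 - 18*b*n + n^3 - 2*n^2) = (n^2 + 7*n + 10)/(18*b^2*n - 36*b^2 + 9*b*n^2 - 18*b*n + n^3 - 2*n^2)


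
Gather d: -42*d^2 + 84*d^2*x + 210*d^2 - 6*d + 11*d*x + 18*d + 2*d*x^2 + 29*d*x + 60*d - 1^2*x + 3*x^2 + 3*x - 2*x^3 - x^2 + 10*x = d^2*(84*x + 168) + d*(2*x^2 + 40*x + 72) - 2*x^3 + 2*x^2 + 12*x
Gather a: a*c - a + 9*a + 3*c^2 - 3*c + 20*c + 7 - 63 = a*(c + 8) + 3*c^2 + 17*c - 56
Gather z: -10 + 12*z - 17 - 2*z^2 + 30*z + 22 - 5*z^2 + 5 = -7*z^2 + 42*z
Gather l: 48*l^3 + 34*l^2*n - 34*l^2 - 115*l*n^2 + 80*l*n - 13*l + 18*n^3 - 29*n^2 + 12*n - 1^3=48*l^3 + l^2*(34*n - 34) + l*(-115*n^2 + 80*n - 13) + 18*n^3 - 29*n^2 + 12*n - 1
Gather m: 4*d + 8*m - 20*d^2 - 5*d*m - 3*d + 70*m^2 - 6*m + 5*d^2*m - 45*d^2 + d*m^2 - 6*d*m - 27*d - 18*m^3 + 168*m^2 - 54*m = -65*d^2 - 26*d - 18*m^3 + m^2*(d + 238) + m*(5*d^2 - 11*d - 52)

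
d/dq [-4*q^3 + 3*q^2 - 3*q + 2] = -12*q^2 + 6*q - 3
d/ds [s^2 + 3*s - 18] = 2*s + 3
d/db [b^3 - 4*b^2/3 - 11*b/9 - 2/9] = 3*b^2 - 8*b/3 - 11/9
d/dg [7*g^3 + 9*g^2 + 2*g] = 21*g^2 + 18*g + 2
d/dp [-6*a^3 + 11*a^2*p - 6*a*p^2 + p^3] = 11*a^2 - 12*a*p + 3*p^2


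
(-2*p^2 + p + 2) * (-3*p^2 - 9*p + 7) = 6*p^4 + 15*p^3 - 29*p^2 - 11*p + 14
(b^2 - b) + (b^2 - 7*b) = 2*b^2 - 8*b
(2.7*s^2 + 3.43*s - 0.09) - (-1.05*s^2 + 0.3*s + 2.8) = 3.75*s^2 + 3.13*s - 2.89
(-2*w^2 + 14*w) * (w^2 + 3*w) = -2*w^4 + 8*w^3 + 42*w^2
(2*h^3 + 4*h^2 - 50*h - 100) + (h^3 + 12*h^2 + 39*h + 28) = 3*h^3 + 16*h^2 - 11*h - 72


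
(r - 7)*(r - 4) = r^2 - 11*r + 28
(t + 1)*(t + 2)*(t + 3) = t^3 + 6*t^2 + 11*t + 6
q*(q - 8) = q^2 - 8*q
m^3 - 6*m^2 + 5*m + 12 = (m - 4)*(m - 3)*(m + 1)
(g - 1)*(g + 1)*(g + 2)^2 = g^4 + 4*g^3 + 3*g^2 - 4*g - 4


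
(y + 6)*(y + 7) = y^2 + 13*y + 42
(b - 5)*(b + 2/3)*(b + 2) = b^3 - 7*b^2/3 - 12*b - 20/3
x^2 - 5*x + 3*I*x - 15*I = (x - 5)*(x + 3*I)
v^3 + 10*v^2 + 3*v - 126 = (v - 3)*(v + 6)*(v + 7)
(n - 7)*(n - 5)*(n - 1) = n^3 - 13*n^2 + 47*n - 35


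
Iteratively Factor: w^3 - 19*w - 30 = (w + 3)*(w^2 - 3*w - 10) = (w - 5)*(w + 3)*(w + 2)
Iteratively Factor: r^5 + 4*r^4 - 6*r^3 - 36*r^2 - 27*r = (r)*(r^4 + 4*r^3 - 6*r^2 - 36*r - 27) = r*(r - 3)*(r^3 + 7*r^2 + 15*r + 9) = r*(r - 3)*(r + 3)*(r^2 + 4*r + 3) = r*(r - 3)*(r + 1)*(r + 3)*(r + 3)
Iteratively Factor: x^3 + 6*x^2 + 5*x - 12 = (x - 1)*(x^2 + 7*x + 12) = (x - 1)*(x + 3)*(x + 4)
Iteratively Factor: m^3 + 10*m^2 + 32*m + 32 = (m + 2)*(m^2 + 8*m + 16) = (m + 2)*(m + 4)*(m + 4)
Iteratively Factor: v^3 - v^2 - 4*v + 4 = (v - 1)*(v^2 - 4) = (v - 2)*(v - 1)*(v + 2)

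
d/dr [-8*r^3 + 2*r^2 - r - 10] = -24*r^2 + 4*r - 1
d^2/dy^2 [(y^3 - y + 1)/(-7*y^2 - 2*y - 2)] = 2*(59*y^3 - 159*y^2 - 96*y + 6)/(343*y^6 + 294*y^5 + 378*y^4 + 176*y^3 + 108*y^2 + 24*y + 8)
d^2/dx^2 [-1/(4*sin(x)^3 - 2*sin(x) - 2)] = (-36*sin(x)^6 + 52*sin(x)^4 - 18*sin(x)^3 - 13*sin(x)^2 + 13*sin(x) + 2)/(2*(-2*sin(x)^3 + sin(x) + 1)^3)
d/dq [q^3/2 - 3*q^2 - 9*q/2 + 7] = 3*q^2/2 - 6*q - 9/2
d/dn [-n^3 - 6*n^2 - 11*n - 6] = -3*n^2 - 12*n - 11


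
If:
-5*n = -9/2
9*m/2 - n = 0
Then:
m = 1/5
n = 9/10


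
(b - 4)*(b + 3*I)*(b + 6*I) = b^3 - 4*b^2 + 9*I*b^2 - 18*b - 36*I*b + 72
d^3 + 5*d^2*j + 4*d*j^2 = d*(d + j)*(d + 4*j)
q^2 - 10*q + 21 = (q - 7)*(q - 3)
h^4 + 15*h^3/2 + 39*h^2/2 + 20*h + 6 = (h + 1/2)*(h + 2)^2*(h + 3)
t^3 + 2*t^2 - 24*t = t*(t - 4)*(t + 6)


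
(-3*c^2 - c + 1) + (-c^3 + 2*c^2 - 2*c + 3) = -c^3 - c^2 - 3*c + 4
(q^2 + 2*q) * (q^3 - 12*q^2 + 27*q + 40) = q^5 - 10*q^4 + 3*q^3 + 94*q^2 + 80*q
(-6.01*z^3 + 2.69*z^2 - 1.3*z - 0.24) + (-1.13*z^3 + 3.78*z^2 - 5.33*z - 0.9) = -7.14*z^3 + 6.47*z^2 - 6.63*z - 1.14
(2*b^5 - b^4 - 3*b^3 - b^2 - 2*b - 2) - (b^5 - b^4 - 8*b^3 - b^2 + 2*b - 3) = b^5 + 5*b^3 - 4*b + 1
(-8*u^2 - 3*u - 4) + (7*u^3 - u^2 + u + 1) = 7*u^3 - 9*u^2 - 2*u - 3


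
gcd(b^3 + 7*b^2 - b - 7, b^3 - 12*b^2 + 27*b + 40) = b + 1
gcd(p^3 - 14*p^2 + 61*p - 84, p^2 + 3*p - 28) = p - 4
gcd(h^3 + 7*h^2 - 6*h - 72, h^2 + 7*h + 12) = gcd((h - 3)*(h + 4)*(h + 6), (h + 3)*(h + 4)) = h + 4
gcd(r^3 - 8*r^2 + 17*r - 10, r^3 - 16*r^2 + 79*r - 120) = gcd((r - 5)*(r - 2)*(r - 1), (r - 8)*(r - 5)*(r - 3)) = r - 5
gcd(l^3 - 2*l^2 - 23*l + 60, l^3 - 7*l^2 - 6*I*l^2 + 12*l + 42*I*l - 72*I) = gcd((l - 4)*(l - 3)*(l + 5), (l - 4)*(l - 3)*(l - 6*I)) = l^2 - 7*l + 12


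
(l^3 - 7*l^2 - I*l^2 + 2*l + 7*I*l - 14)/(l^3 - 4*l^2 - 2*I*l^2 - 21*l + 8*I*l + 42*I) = (l + I)/(l + 3)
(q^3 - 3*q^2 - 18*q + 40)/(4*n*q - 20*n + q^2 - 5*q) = (q^2 + 2*q - 8)/(4*n + q)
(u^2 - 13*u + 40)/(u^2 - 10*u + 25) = (u - 8)/(u - 5)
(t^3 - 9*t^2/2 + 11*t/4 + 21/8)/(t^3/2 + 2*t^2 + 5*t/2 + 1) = (8*t^3 - 36*t^2 + 22*t + 21)/(4*(t^3 + 4*t^2 + 5*t + 2))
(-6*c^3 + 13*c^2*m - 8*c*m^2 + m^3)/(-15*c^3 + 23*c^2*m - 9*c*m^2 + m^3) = (6*c^2 - 7*c*m + m^2)/(15*c^2 - 8*c*m + m^2)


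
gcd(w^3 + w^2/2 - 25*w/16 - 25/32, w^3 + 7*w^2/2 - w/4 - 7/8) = w + 1/2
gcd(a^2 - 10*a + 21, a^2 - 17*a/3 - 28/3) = a - 7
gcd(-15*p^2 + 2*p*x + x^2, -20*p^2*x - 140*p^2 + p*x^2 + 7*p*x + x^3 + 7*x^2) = 5*p + x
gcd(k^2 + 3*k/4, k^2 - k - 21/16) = k + 3/4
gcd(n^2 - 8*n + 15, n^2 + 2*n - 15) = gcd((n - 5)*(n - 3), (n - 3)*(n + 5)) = n - 3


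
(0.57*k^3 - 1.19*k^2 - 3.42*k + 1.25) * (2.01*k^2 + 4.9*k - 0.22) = 1.1457*k^5 + 0.4011*k^4 - 12.8306*k^3 - 13.9837*k^2 + 6.8774*k - 0.275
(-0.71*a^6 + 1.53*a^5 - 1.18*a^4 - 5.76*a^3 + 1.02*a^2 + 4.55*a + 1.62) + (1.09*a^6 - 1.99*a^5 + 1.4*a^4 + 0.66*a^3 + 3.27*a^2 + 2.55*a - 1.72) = 0.38*a^6 - 0.46*a^5 + 0.22*a^4 - 5.1*a^3 + 4.29*a^2 + 7.1*a - 0.0999999999999999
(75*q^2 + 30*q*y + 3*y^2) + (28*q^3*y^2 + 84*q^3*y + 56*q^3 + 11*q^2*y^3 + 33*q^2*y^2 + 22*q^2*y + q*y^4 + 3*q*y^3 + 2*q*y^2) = 28*q^3*y^2 + 84*q^3*y + 56*q^3 + 11*q^2*y^3 + 33*q^2*y^2 + 22*q^2*y + 75*q^2 + q*y^4 + 3*q*y^3 + 2*q*y^2 + 30*q*y + 3*y^2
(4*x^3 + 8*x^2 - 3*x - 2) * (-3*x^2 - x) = -12*x^5 - 28*x^4 + x^3 + 9*x^2 + 2*x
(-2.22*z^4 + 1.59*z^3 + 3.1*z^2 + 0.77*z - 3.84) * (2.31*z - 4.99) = -5.1282*z^5 + 14.7507*z^4 - 0.7731*z^3 - 13.6903*z^2 - 12.7127*z + 19.1616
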